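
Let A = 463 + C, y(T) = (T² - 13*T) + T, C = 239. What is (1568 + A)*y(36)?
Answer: 1961280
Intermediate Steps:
y(T) = T² - 12*T
A = 702 (A = 463 + 239 = 702)
(1568 + A)*y(36) = (1568 + 702)*(36*(-12 + 36)) = 2270*(36*24) = 2270*864 = 1961280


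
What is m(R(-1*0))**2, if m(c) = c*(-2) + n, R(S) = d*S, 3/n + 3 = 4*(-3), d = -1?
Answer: 1/25 ≈ 0.040000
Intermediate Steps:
n = -1/5 (n = 3/(-3 + 4*(-3)) = 3/(-3 - 12) = 3/(-15) = 3*(-1/15) = -1/5 ≈ -0.20000)
R(S) = -S
m(c) = -1/5 - 2*c (m(c) = c*(-2) - 1/5 = -2*c - 1/5 = -1/5 - 2*c)
m(R(-1*0))**2 = (-1/5 - (-2)*(-1*0))**2 = (-1/5 - (-2)*0)**2 = (-1/5 - 2*0)**2 = (-1/5 + 0)**2 = (-1/5)**2 = 1/25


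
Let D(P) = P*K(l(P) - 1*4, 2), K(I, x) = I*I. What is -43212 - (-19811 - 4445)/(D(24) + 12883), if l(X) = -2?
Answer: -594011108/13747 ≈ -43210.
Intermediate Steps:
K(I, x) = I²
D(P) = 36*P (D(P) = P*(-2 - 1*4)² = P*(-2 - 4)² = P*(-6)² = P*36 = 36*P)
-43212 - (-19811 - 4445)/(D(24) + 12883) = -43212 - (-19811 - 4445)/(36*24 + 12883) = -43212 - (-24256)/(864 + 12883) = -43212 - (-24256)/13747 = -43212 - 1*(-24256/13747) = -43212 + 24256/13747 = -594011108/13747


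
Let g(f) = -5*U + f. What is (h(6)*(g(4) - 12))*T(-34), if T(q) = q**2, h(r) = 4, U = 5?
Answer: -152592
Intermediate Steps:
g(f) = -25 + f (g(f) = -5*5 + f = -25 + f)
(h(6)*(g(4) - 12))*T(-34) = (4*((-25 + 4) - 12))*(-34)**2 = (4*(-21 - 12))*1156 = (4*(-33))*1156 = -132*1156 = -152592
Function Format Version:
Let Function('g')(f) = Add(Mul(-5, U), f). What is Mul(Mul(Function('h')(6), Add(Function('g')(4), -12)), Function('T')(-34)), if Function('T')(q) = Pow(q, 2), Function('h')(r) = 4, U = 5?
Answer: -152592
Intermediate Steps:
Function('g')(f) = Add(-25, f) (Function('g')(f) = Add(Mul(-5, 5), f) = Add(-25, f))
Mul(Mul(Function('h')(6), Add(Function('g')(4), -12)), Function('T')(-34)) = Mul(Mul(4, Add(Add(-25, 4), -12)), Pow(-34, 2)) = Mul(Mul(4, Add(-21, -12)), 1156) = Mul(Mul(4, -33), 1156) = Mul(-132, 1156) = -152592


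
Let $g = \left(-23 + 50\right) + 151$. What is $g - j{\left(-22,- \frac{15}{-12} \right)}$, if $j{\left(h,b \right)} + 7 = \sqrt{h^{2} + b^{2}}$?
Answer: $185 - \frac{\sqrt{7769}}{4} \approx 162.96$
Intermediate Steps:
$j{\left(h,b \right)} = -7 + \sqrt{b^{2} + h^{2}}$ ($j{\left(h,b \right)} = -7 + \sqrt{h^{2} + b^{2}} = -7 + \sqrt{b^{2} + h^{2}}$)
$g = 178$ ($g = 27 + 151 = 178$)
$g - j{\left(-22,- \frac{15}{-12} \right)} = 178 - \left(-7 + \sqrt{\left(- \frac{15}{-12}\right)^{2} + \left(-22\right)^{2}}\right) = 178 - \left(-7 + \sqrt{\left(\left(-15\right) \left(- \frac{1}{12}\right)\right)^{2} + 484}\right) = 178 - \left(-7 + \sqrt{\left(\frac{5}{4}\right)^{2} + 484}\right) = 178 - \left(-7 + \sqrt{\frac{25}{16} + 484}\right) = 178 - \left(-7 + \sqrt{\frac{7769}{16}}\right) = 178 - \left(-7 + \frac{\sqrt{7769}}{4}\right) = 178 + \left(7 - \frac{\sqrt{7769}}{4}\right) = 185 - \frac{\sqrt{7769}}{4}$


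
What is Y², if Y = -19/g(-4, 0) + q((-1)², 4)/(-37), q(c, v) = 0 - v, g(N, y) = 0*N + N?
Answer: 516961/21904 ≈ 23.601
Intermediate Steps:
g(N, y) = N (g(N, y) = 0 + N = N)
q(c, v) = -v
Y = 719/148 (Y = -19/(-4) - 1*4/(-37) = -19*(-¼) - 4*(-1/37) = 19/4 + 4/37 = 719/148 ≈ 4.8581)
Y² = (719/148)² = 516961/21904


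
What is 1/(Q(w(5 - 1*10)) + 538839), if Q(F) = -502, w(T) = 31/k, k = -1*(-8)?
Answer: 1/538337 ≈ 1.8576e-6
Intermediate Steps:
k = 8
w(T) = 31/8
1/(Q(w(5 - 1*10)) + 538839) = 1/(-502 + 538839) = 1/538337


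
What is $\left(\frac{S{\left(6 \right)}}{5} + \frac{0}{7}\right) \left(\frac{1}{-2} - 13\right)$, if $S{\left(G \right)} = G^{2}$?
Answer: $- \frac{486}{5} \approx -97.2$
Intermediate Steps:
$\left(\frac{S{\left(6 \right)}}{5} + \frac{0}{7}\right) \left(\frac{1}{-2} - 13\right) = \left(\frac{6^{2}}{5} + \frac{0}{7}\right) \left(\frac{1}{-2} - 13\right) = \left(36 \cdot \frac{1}{5} + 0 \cdot \frac{1}{7}\right) \left(- \frac{1}{2} - 13\right) = \left(\frac{36}{5} + 0\right) \left(- \frac{27}{2}\right) = \frac{36}{5} \left(- \frac{27}{2}\right) = - \frac{486}{5}$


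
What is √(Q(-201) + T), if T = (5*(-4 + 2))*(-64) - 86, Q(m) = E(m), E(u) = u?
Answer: √353 ≈ 18.788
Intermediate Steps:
Q(m) = m
T = 554 (T = (5*(-2))*(-64) - 86 = -10*(-64) - 86 = 640 - 86 = 554)
√(Q(-201) + T) = √(-201 + 554) = √353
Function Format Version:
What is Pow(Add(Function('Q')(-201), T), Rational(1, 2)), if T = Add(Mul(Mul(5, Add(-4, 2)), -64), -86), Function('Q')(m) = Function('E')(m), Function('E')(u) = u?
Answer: Pow(353, Rational(1, 2)) ≈ 18.788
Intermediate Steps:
Function('Q')(m) = m
T = 554 (T = Add(Mul(Mul(5, -2), -64), -86) = Add(Mul(-10, -64), -86) = Add(640, -86) = 554)
Pow(Add(Function('Q')(-201), T), Rational(1, 2)) = Pow(Add(-201, 554), Rational(1, 2)) = Pow(353, Rational(1, 2))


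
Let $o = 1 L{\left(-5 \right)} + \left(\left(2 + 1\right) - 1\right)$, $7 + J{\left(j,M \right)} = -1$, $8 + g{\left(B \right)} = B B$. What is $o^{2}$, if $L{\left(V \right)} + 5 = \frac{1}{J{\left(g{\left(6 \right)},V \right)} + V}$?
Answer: $\frac{1600}{169} \approx 9.4675$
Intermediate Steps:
$g{\left(B \right)} = -8 + B^{2}$ ($g{\left(B \right)} = -8 + B B = -8 + B^{2}$)
$J{\left(j,M \right)} = -8$ ($J{\left(j,M \right)} = -7 - 1 = -8$)
$L{\left(V \right)} = -5 + \frac{1}{-8 + V}$
$o = - \frac{40}{13}$ ($o = 1 \frac{41 - -25}{-8 - 5} + \left(\left(2 + 1\right) - 1\right) = 1 \frac{41 + 25}{-13} + \left(3 - 1\right) = 1 \left(\left(- \frac{1}{13}\right) 66\right) + 2 = 1 \left(- \frac{66}{13}\right) + 2 = - \frac{66}{13} + 2 = - \frac{40}{13} \approx -3.0769$)
$o^{2} = \left(- \frac{40}{13}\right)^{2} = \frac{1600}{169}$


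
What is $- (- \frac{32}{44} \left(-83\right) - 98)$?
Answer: $\frac{414}{11} \approx 37.636$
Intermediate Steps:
$- (- \frac{32}{44} \left(-83\right) - 98) = - (\left(-32\right) \frac{1}{44} \left(-83\right) - 98) = - (\left(- \frac{8}{11}\right) \left(-83\right) - 98) = - (\frac{664}{11} - 98) = \left(-1\right) \left(- \frac{414}{11}\right) = \frac{414}{11}$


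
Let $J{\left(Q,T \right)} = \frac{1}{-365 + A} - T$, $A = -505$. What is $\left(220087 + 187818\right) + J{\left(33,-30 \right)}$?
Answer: $\frac{354903449}{870} \approx 4.0794 \cdot 10^{5}$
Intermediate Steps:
$J{\left(Q,T \right)} = - \frac{1}{870} - T$ ($J{\left(Q,T \right)} = \frac{1}{-365 - 505} - T = \frac{1}{-870} - T = - \frac{1}{870} - T$)
$\left(220087 + 187818\right) + J{\left(33,-30 \right)} = \left(220087 + 187818\right) - - \frac{26099}{870} = 407905 + \left(- \frac{1}{870} + 30\right) = 407905 + \frac{26099}{870} = \frac{354903449}{870}$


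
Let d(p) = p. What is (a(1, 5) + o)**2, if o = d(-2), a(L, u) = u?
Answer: 9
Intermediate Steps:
o = -2
(a(1, 5) + o)**2 = (5 - 2)**2 = 3**2 = 9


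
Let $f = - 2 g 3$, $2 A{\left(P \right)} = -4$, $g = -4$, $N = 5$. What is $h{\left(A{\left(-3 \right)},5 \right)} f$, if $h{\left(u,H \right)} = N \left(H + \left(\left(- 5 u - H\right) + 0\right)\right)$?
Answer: $1200$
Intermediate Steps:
$A{\left(P \right)} = -2$ ($A{\left(P \right)} = \frac{1}{2} \left(-4\right) = -2$)
$h{\left(u,H \right)} = - 25 u$ ($h{\left(u,H \right)} = 5 \left(H + \left(\left(- 5 u - H\right) + 0\right)\right) = 5 \left(H + \left(\left(- H - 5 u\right) + 0\right)\right) = 5 \left(H - \left(H + 5 u\right)\right) = 5 \left(- 5 u\right) = - 25 u$)
$f = 24$ ($f = \left(-2\right) \left(-4\right) 3 = 8 \cdot 3 = 24$)
$h{\left(A{\left(-3 \right)},5 \right)} f = \left(-25\right) \left(-2\right) 24 = 50 \cdot 24 = 1200$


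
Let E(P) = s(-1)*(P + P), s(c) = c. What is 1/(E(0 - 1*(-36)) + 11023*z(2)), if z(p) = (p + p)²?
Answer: 1/176296 ≈ 5.6723e-6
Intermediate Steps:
z(p) = 4*p² (z(p) = (2*p)² = 4*p²)
E(P) = -2*P (E(P) = -(P + P) = -2*P)
1/(E(0 - 1*(-36)) + 11023*z(2)) = 1/(-2*(0 - 1*(-36)) + 11023*(4*2²)) = 1/(-2*(0 + 36) + 11023*(4*4)) = 1/(-2*36 + 11023*16) = 1/(-72 + 176368) = 1/176296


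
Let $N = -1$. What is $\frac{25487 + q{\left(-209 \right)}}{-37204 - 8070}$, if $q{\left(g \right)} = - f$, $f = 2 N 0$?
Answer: $- \frac{25487}{45274} \approx -0.56295$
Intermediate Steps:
$f = 0$ ($f = 2 \left(-1\right) 0 = \left(-2\right) 0 = 0$)
$q{\left(g \right)} = 0$ ($q{\left(g \right)} = \left(-1\right) 0 = 0$)
$\frac{25487 + q{\left(-209 \right)}}{-37204 - 8070} = \frac{25487 + 0}{-37204 - 8070} = \frac{25487}{-45274} = 25487 \left(- \frac{1}{45274}\right) = - \frac{25487}{45274}$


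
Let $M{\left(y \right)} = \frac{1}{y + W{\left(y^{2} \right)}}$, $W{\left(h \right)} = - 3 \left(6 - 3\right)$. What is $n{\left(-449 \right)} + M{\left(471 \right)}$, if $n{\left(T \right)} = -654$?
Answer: $- \frac{302147}{462} \approx -654.0$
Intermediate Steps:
$W{\left(h \right)} = -9$ ($W{\left(h \right)} = \left(-3\right) 3 = -9$)
$M{\left(y \right)} = \frac{1}{-9 + y}$ ($M{\left(y \right)} = \frac{1}{y - 9} = \frac{1}{-9 + y}$)
$n{\left(-449 \right)} + M{\left(471 \right)} = -654 + \frac{1}{-9 + 471} = -654 + \frac{1}{462} = - \frac{302147}{462}$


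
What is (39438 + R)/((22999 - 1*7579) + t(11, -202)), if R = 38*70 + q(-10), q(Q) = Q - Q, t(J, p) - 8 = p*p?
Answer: 21049/28116 ≈ 0.74865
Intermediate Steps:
t(J, p) = 8 + p² (t(J, p) = 8 + p*p = 8 + p²)
q(Q) = 0
R = 2660 (R = 38*70 + 0 = 2660 + 0 = 2660)
(39438 + R)/((22999 - 1*7579) + t(11, -202)) = (39438 + 2660)/((22999 - 1*7579) + (8 + (-202)²)) = 42098/((22999 - 7579) + (8 + 40804)) = 42098/(15420 + 40812) = 42098/56232 = 42098*(1/56232) = 21049/28116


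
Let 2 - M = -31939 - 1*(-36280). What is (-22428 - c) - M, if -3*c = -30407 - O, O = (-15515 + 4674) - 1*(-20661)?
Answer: -31498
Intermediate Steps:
O = 9820 (O = -10841 + 20661 = 9820)
c = 13409 (c = -(-30407 - 1*9820)/3 = -(-30407 - 9820)/3 = -⅓*(-40227) = 13409)
M = -4339 (M = 2 - (-31939 - 1*(-36280)) = 2 - (-31939 + 36280) = 2 - 1*4341 = 2 - 4341 = -4339)
(-22428 - c) - M = (-22428 - 1*13409) - 1*(-4339) = (-22428 - 13409) + 4339 = -35837 + 4339 = -31498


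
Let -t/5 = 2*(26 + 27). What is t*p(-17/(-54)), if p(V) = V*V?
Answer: -76585/1458 ≈ -52.527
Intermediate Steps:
t = -530 (t = -10*(26 + 27) = -10*53 = -5*106 = -530)
p(V) = V²
t*p(-17/(-54)) = -530*(-17/(-54))² = -530*(-17*(-1/54))² = -530*(17/54)² = -530*289/2916 = -76585/1458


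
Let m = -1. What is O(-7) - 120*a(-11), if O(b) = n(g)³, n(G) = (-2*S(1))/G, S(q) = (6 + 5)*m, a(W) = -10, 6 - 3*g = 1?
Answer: 437496/125 ≈ 3500.0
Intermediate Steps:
g = 5/3 (g = 2 - ⅓*1 = 2 - ⅓ = 5/3 ≈ 1.6667)
S(q) = -11 (S(q) = (6 + 5)*(-1) = 11*(-1) = -11)
n(G) = 22/G (n(G) = (-2*(-11))/G = 22/G)
O(b) = 287496/125 (O(b) = (22/(5/3))³ = (22*(⅗))³ = (66/5)³ = 287496/125)
O(-7) - 120*a(-11) = 287496/125 - 120*(-10) = 287496/125 + 1200 = 437496/125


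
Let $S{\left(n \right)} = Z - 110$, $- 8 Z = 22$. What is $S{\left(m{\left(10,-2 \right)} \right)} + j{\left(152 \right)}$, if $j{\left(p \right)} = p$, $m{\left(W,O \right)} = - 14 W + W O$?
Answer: $\frac{157}{4} \approx 39.25$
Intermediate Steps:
$Z = - \frac{11}{4}$ ($Z = \left(- \frac{1}{8}\right) 22 = - \frac{11}{4} \approx -2.75$)
$m{\left(W,O \right)} = - 14 W + O W$
$S{\left(n \right)} = - \frac{451}{4}$ ($S{\left(n \right)} = - \frac{11}{4} - 110 = - \frac{451}{4}$)
$S{\left(m{\left(10,-2 \right)} \right)} + j{\left(152 \right)} = - \frac{451}{4} + 152 = \frac{157}{4}$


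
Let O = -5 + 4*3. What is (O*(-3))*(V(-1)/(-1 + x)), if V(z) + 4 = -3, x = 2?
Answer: 147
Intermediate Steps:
V(z) = -7 (V(z) = -4 - 3 = -7)
O = 7 (O = -5 + 12 = 7)
(O*(-3))*(V(-1)/(-1 + x)) = (7*(-3))*(-7/(-1 + 2)) = -21*(-7)/1 = -21*(-7) = 147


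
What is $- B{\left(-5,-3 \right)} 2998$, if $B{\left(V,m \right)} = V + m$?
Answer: $23984$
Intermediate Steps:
$- B{\left(-5,-3 \right)} 2998 = - \left(-5 - 3\right) 2998 = - \left(-8\right) 2998 = \left(-1\right) \left(-23984\right) = 23984$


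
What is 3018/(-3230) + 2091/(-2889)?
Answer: -2578822/1555245 ≈ -1.6581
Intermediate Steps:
3018/(-3230) + 2091/(-2889) = 3018*(-1/3230) + 2091*(-1/2889) = -1509/1615 - 697/963 = -2578822/1555245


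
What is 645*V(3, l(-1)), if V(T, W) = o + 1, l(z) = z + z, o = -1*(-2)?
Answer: 1935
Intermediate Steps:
o = 2
l(z) = 2*z
V(T, W) = 3 (V(T, W) = 2 + 1 = 3)
645*V(3, l(-1)) = 645*3 = 1935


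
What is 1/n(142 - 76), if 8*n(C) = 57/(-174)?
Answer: -464/19 ≈ -24.421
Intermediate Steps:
n(C) = -19/464 (n(C) = (57/(-174))/8 = (57*(-1/174))/8 = (⅛)*(-19/58) = -19/464)
1/n(142 - 76) = 1/(-19/464) = -464/19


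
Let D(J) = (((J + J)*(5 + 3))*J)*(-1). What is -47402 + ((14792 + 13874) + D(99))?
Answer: -175552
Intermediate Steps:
D(J) = -16*J² (D(J) = (((2*J)*8)*J)*(-1) = ((16*J)*J)*(-1) = (16*J²)*(-1) = -16*J²)
-47402 + ((14792 + 13874) + D(99)) = -47402 + ((14792 + 13874) - 16*99²) = -47402 + (28666 - 16*9801) = -47402 + (28666 - 156816) = -47402 - 128150 = -175552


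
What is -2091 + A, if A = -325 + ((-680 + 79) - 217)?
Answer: -3234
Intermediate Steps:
A = -1143 (A = -325 + (-601 - 217) = -325 - 818 = -1143)
-2091 + A = -2091 - 1143 = -3234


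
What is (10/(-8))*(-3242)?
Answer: 8105/2 ≈ 4052.5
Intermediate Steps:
(10/(-8))*(-3242) = (10*(-⅛))*(-3242) = -5/4*(-3242) = 8105/2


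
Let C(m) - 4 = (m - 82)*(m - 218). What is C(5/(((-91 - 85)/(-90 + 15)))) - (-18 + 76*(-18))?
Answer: 577124241/30976 ≈ 18631.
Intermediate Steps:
C(m) = 4 + (-218 + m)*(-82 + m) (C(m) = 4 + (m - 82)*(m - 218) = 4 + (-82 + m)*(-218 + m) = 4 + (-218 + m)*(-82 + m))
C(5/(((-91 - 85)/(-90 + 15)))) - (-18 + 76*(-18)) = (17880 + (5/(((-91 - 85)/(-90 + 15))))**2 - 1500/((-91 - 85)/(-90 + 15))) - (-18 + 76*(-18)) = (17880 + (5/((-176/(-75))))**2 - 1500/((-176/(-75)))) - (-18 - 1368) = (17880 + (5/((-176*(-1/75))))**2 - 1500/((-176*(-1/75)))) - 1*(-1386) = (17880 + (5/(176/75))**2 - 1500/176/75) + 1386 = (17880 + (5*(75/176))**2 - 1500*75/176) + 1386 = (17880 + (375/176)**2 - 300*375/176) + 1386 = (17880 + 140625/30976 - 28125/44) + 1386 = 534191505/30976 + 1386 = 577124241/30976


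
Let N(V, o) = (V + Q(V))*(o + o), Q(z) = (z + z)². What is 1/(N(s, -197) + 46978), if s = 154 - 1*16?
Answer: -1/30020738 ≈ -3.3310e-8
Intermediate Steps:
s = 138 (s = 154 - 16 = 138)
Q(z) = 4*z² (Q(z) = (2*z)² = 4*z²)
N(V, o) = 2*o*(V + 4*V²) (N(V, o) = (V + 4*V²)*(o + o) = (V + 4*V²)*(2*o) = 2*o*(V + 4*V²))
1/(N(s, -197) + 46978) = 1/(2*138*(-197)*(1 + 4*138) + 46978) = 1/(2*138*(-197)*(1 + 552) + 46978) = 1/(2*138*(-197)*553 + 46978) = 1/(-30067716 + 46978) = 1/(-30020738) = -1/30020738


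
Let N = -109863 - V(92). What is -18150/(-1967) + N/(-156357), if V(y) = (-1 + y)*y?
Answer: 3070447795/307554219 ≈ 9.9834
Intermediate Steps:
V(y) = y*(-1 + y)
N = -118235 (N = -109863 - 92*(-1 + 92) = -109863 - 92*91 = -109863 - 1*8372 = -109863 - 8372 = -118235)
-18150/(-1967) + N/(-156357) = -18150/(-1967) - 118235/(-156357) = -18150*(-1/1967) - 118235*(-1/156357) = 18150/1967 + 118235/156357 = 3070447795/307554219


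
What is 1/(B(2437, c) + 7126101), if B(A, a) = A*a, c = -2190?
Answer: 1/1789071 ≈ 5.5895e-7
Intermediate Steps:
1/(B(2437, c) + 7126101) = 1/(2437*(-2190) + 7126101) = 1/(-5337030 + 7126101) = 1/1789071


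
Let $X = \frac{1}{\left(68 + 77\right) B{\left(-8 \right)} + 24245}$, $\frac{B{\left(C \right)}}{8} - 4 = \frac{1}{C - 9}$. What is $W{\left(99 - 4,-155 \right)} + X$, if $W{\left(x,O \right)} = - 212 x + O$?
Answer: $- \frac{9942216058}{489885} \approx -20295.0$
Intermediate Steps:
$B{\left(C \right)} = 32 + \frac{8}{-9 + C}$ ($B{\left(C \right)} = 32 + \frac{8}{C - 9} = 32 + \frac{8}{-9 + C}$)
$W{\left(x,O \right)} = O - 212 x$
$X = \frac{17}{489885}$ ($X = \frac{1}{\left(68 + 77\right) \frac{8 \left(-35 + 4 \left(-8\right)\right)}{-9 - 8} + 24245} = \frac{1}{145 \frac{8 \left(-35 - 32\right)}{-17} + 24245} = \frac{1}{145 \cdot 8 \left(- \frac{1}{17}\right) \left(-67\right) + 24245} = \frac{1}{145 \cdot \frac{536}{17} + 24245} = \frac{1}{\frac{77720}{17} + 24245} = \frac{1}{\frac{489885}{17}} = \frac{17}{489885} \approx 3.4702 \cdot 10^{-5}$)
$W{\left(99 - 4,-155 \right)} + X = \left(-155 - 212 \left(99 - 4\right)\right) + \frac{17}{489885} = \left(-155 - 20140\right) + \frac{17}{489885} = -20295 + \frac{17}{489885} = - \frac{9942216058}{489885}$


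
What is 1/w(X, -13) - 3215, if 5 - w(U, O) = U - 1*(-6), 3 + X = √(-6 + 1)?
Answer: -28933/9 + I*√5/9 ≈ -3214.8 + 0.24845*I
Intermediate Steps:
X = -3 + I*√5 (X = -3 + √(-6 + 1) = -3 + √(-5) = -3 + I*√5 ≈ -3.0 + 2.2361*I)
w(U, O) = -1 - U (w(U, O) = 5 - (U - 1*(-6)) = 5 - (U + 6) = 5 - (6 + U) = 5 + (-6 - U) = -1 - U)
1/w(X, -13) - 3215 = 1/(-1 - (-3 + I*√5)) - 3215 = 1/(-1 + (3 - I*√5)) - 3215 = 1/(2 - I*√5) - 3215 = -3215 + 1/(2 - I*√5)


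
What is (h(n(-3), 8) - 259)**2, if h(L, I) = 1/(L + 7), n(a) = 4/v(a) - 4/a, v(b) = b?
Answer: 3283344/49 ≈ 67007.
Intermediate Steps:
n(a) = 0 (n(a) = 4/a - 4/a = 0)
h(L, I) = 1/(7 + L)
(h(n(-3), 8) - 259)**2 = (1/(7 + 0) - 259)**2 = (1/7 - 259)**2 = (-1812/7)**2 = 3283344/49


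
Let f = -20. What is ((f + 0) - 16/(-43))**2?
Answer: 712336/1849 ≈ 385.25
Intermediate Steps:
((f + 0) - 16/(-43))**2 = ((-20 + 0) - 16/(-43))**2 = (-20 - 16*(-1/43))**2 = (-20 + 16/43)**2 = (-844/43)**2 = 712336/1849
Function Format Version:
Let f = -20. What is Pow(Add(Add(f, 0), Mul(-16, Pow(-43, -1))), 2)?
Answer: Rational(712336, 1849) ≈ 385.25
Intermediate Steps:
Pow(Add(Add(f, 0), Mul(-16, Pow(-43, -1))), 2) = Pow(Add(Add(-20, 0), Mul(-16, Pow(-43, -1))), 2) = Pow(Add(-20, Mul(-16, Rational(-1, 43))), 2) = Pow(Add(-20, Rational(16, 43)), 2) = Pow(Rational(-844, 43), 2) = Rational(712336, 1849)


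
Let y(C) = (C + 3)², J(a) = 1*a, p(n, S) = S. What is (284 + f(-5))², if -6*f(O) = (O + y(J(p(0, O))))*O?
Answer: 2886601/36 ≈ 80183.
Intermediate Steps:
J(a) = a
y(C) = (3 + C)²
f(O) = -O*(O + (3 + O)²)/6 (f(O) = -(O + (3 + O)²)*O/6 = -O*(O + (3 + O)²)/6)
(284 + f(-5))² = (284 - ⅙*(-5)*(-5 + (3 - 5)²))² = (284 - ⅙*(-5)*(-5 + (-2)²))² = (284 - ⅙*(-5)*(-5 + 4))² = (284 - ⅙*(-5)*(-1))² = (284 - ⅚)² = (1699/6)² = 2886601/36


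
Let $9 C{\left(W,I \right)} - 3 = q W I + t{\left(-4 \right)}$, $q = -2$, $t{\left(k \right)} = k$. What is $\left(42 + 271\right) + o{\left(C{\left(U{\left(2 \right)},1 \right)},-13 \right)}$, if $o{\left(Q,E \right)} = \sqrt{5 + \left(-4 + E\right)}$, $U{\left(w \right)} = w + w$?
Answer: $313 + 2 i \sqrt{3} \approx 313.0 + 3.4641 i$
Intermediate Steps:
$U{\left(w \right)} = 2 w$
$C{\left(W,I \right)} = - \frac{1}{9} - \frac{2 I W}{9}$ ($C{\left(W,I \right)} = \frac{1}{3} + \frac{- 2 W I - 4}{9} = \frac{1}{3} + \frac{- 2 I W - 4}{9} = \frac{1}{3} + \frac{-4 - 2 I W}{9} = \frac{1}{3} - \left(\frac{4}{9} + \frac{2 I W}{9}\right) = - \frac{1}{9} - \frac{2 I W}{9}$)
$o{\left(Q,E \right)} = \sqrt{1 + E}$
$\left(42 + 271\right) + o{\left(C{\left(U{\left(2 \right)},1 \right)},-13 \right)} = \left(42 + 271\right) + \sqrt{1 - 13} = 313 + \sqrt{-12} = 313 + 2 i \sqrt{3}$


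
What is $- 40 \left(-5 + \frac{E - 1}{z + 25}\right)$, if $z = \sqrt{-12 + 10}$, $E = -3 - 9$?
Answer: $\frac{138400}{627} - \frac{520 i \sqrt{2}}{627} \approx 220.73 - 1.1729 i$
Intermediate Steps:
$E = -12$
$z = i \sqrt{2}$ ($z = \sqrt{-2} = i \sqrt{2} \approx 1.4142 i$)
$- 40 \left(-5 + \frac{E - 1}{z + 25}\right) = - 40 \left(-5 + \frac{-12 - 1}{i \sqrt{2} + 25}\right) = - 40 \left(-5 - \frac{13}{25 + i \sqrt{2}}\right) = 200 + \frac{520}{25 + i \sqrt{2}}$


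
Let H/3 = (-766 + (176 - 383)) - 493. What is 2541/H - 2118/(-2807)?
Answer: 727459/4115062 ≈ 0.17678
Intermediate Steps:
H = -4398 (H = 3*((-766 + (176 - 383)) - 493) = 3*((-766 - 207) - 493) = 3*(-973 - 493) = 3*(-1466) = -4398)
2541/H - 2118/(-2807) = 2541/(-4398) - 2118/(-2807) = 2541*(-1/4398) - 2118*(-1/2807) = -847/1466 + 2118/2807 = 727459/4115062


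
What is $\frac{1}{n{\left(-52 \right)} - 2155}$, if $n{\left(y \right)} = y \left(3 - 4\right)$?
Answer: $- \frac{1}{2103} \approx -0.00047551$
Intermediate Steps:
$n{\left(y \right)} = - y$ ($n{\left(y \right)} = y \left(-1\right) = - y$)
$\frac{1}{n{\left(-52 \right)} - 2155} = \frac{1}{\left(-1\right) \left(-52\right) - 2155} = \frac{1}{52 - 2155} = \frac{1}{-2103} = - \frac{1}{2103}$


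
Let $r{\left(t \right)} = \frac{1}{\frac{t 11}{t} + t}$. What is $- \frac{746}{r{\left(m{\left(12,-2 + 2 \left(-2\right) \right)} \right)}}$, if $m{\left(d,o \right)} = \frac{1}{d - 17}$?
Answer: $- \frac{40284}{5} \approx -8056.8$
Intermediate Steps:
$m{\left(d,o \right)} = \frac{1}{-17 + d}$
$r{\left(t \right)} = \frac{1}{11 + t}$ ($r{\left(t \right)} = \frac{1}{\frac{11 t}{t} + t} = \frac{1}{11 + t}$)
$- \frac{746}{r{\left(m{\left(12,-2 + 2 \left(-2\right) \right)} \right)}} = - \frac{746}{\frac{1}{11 + \frac{1}{-17 + 12}}} = - \frac{746}{\frac{1}{11 + \frac{1}{-5}}} = - \frac{746}{\frac{1}{11 - \frac{1}{5}}} = - \frac{746}{\frac{1}{\frac{54}{5}}} = - \frac{746}{\frac{5}{54}} = \left(-746\right) \frac{54}{5} = - \frac{40284}{5}$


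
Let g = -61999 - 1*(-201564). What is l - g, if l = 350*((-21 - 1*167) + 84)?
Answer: -175965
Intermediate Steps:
g = 139565 (g = -61999 + 201564 = 139565)
l = -36400 (l = 350*((-21 - 167) + 84) = 350*(-188 + 84) = 350*(-104) = -36400)
l - g = -36400 - 1*139565 = -36400 - 139565 = -175965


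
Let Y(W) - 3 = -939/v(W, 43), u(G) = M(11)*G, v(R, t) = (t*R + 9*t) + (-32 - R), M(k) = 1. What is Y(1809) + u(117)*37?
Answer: 330673617/76333 ≈ 4332.0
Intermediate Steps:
v(R, t) = -32 - R + 9*t + R*t (v(R, t) = (R*t + 9*t) + (-32 - R) = (9*t + R*t) + (-32 - R) = -32 - R + 9*t + R*t)
u(G) = G (u(G) = 1*G = G)
Y(W) = 3 - 939/(355 + 42*W) (Y(W) = 3 - 939/(-32 - W + 9*43 + W*43) = 3 - 939/(-32 - W + 387 + 43*W) = 3 - 939/(355 + 42*W))
Y(1809) + u(117)*37 = 126*(1 + 1809)/(355 + 42*1809) + 117*37 = 126*1810/(355 + 75978) + 4329 = 126*1810/76333 + 4329 = 126*(1/76333)*1810 + 4329 = 228060/76333 + 4329 = 330673617/76333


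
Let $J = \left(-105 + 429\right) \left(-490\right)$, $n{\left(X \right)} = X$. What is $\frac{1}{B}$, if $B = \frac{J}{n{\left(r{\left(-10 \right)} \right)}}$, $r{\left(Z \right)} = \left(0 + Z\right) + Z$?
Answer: $\frac{1}{7938} \approx 0.00012598$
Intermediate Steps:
$r{\left(Z \right)} = 2 Z$ ($r{\left(Z \right)} = Z + Z = 2 Z$)
$J = -158760$ ($J = 324 \left(-490\right) = -158760$)
$B = 7938$ ($B = - \frac{158760}{2 \left(-10\right)} = - \frac{158760}{-20} = \left(-158760\right) \left(- \frac{1}{20}\right) = 7938$)
$\frac{1}{B} = \frac{1}{7938}$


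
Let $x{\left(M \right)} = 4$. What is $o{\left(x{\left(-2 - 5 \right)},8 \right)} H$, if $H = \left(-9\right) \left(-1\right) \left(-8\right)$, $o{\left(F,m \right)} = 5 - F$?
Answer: $-72$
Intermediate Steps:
$H = -72$ ($H = 9 \left(-8\right) = -72$)
$o{\left(x{\left(-2 - 5 \right)},8 \right)} H = \left(5 - 4\right) \left(-72\right) = 1 \left(-72\right) = -72$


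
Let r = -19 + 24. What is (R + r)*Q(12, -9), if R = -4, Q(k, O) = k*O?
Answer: -108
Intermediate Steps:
Q(k, O) = O*k
r = 5
(R + r)*Q(12, -9) = (-4 + 5)*(-9*12) = 1*(-108) = -108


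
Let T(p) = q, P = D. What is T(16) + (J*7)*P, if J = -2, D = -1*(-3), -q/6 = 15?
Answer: -132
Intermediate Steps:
q = -90 (q = -6*15 = -90)
D = 3
P = 3
T(p) = -90
T(16) + (J*7)*P = -90 - 2*7*3 = -90 - 14*3 = -90 - 42 = -132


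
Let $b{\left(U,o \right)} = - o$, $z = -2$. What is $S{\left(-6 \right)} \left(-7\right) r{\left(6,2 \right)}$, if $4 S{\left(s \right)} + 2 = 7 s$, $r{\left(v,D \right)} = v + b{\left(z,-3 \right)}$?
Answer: $693$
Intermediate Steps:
$r{\left(v,D \right)} = 3 + v$ ($r{\left(v,D \right)} = v - -3 = v + 3 = 3 + v$)
$S{\left(s \right)} = - \frac{1}{2} + \frac{7 s}{4}$
$S{\left(-6 \right)} \left(-7\right) r{\left(6,2 \right)} = \left(- \frac{1}{2} + \frac{7}{4} \left(-6\right)\right) \left(-7\right) \left(3 + 6\right) = \left(- \frac{1}{2} - \frac{21}{2}\right) \left(-7\right) 9 = \left(-11\right) \left(-7\right) 9 = 77 \cdot 9 = 693$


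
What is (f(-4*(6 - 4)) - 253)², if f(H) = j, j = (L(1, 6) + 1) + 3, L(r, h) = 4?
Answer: 60025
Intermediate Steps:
j = 8 (j = (4 + 1) + 3 = 5 + 3 = 8)
f(H) = 8
(f(-4*(6 - 4)) - 253)² = (8 - 253)² = (-245)² = 60025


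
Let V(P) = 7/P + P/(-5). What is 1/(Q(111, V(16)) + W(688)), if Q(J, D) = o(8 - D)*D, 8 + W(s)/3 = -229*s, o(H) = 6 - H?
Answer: -6400/3025067799 ≈ -2.1157e-6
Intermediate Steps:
V(P) = 7/P - P/5 (V(P) = 7/P + P*(-⅕) = 7/P - P/5)
W(s) = -24 - 687*s (W(s) = -24 + 3*(-229*s) = -24 - 687*s)
Q(J, D) = D*(-2 + D) (Q(J, D) = (6 - (8 - D))*D = (6 + (-8 + D))*D = (-2 + D)*D = D*(-2 + D))
1/(Q(111, V(16)) + W(688)) = 1/((7/16 - ⅕*16)*(-2 + (7/16 - ⅕*16)) + (-24 - 687*688)) = 1/((7*(1/16) - 16/5)*(-2 + (7*(1/16) - 16/5)) + (-24 - 472656)) = 1/((7/16 - 16/5)*(-2 + (7/16 - 16/5)) - 472680) = 1/(-221*(-2 - 221/80)/80 - 472680) = 1/(-221/80*(-381/80) - 472680) = 1/(84201/6400 - 472680) = 1/(-3025067799/6400) = -6400/3025067799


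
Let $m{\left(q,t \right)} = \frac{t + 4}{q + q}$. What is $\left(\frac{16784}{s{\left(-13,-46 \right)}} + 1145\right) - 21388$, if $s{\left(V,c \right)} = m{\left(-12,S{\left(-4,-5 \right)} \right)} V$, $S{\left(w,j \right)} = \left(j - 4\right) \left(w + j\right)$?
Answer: $- \frac{21965699}{1105} \approx -19878.0$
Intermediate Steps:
$S{\left(w,j \right)} = \left(-4 + j\right) \left(j + w\right)$
$m{\left(q,t \right)} = \frac{4 + t}{2 q}$
$s{\left(V,c \right)} = - \frac{85 V}{24}$ ($s{\left(V,c \right)} = \frac{4 - \left(-56 - 25\right)}{2 \left(-12\right)} V = \frac{1}{2} \left(- \frac{1}{12}\right) \left(4 + \left(25 + 20 + 16 + 20\right)\right) V = \frac{1}{2} \left(- \frac{1}{12}\right) \left(4 + 81\right) V = \frac{1}{2} \left(- \frac{1}{12}\right) 85 V = - \frac{85 V}{24}$)
$\left(\frac{16784}{s{\left(-13,-46 \right)}} + 1145\right) - 21388 = \left(\frac{16784}{\left(- \frac{85}{24}\right) \left(-13\right)} + 1145\right) - 21388 = \left(\frac{16784}{\frac{1105}{24}} + 1145\right) - 21388 = \left(16784 \cdot \frac{24}{1105} + 1145\right) - 21388 = \left(\frac{402816}{1105} + 1145\right) - 21388 = \frac{1668041}{1105} - 21388 = - \frac{21965699}{1105}$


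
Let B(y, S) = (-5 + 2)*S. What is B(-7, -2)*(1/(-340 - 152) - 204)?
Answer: -100369/82 ≈ -1224.0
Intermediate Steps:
B(y, S) = -3*S
B(-7, -2)*(1/(-340 - 152) - 204) = (-3*(-2))*(1/(-340 - 152) - 204) = 6*(1/(-492) - 204) = 6*(-1/492 - 204) = 6*(-100369/492) = -100369/82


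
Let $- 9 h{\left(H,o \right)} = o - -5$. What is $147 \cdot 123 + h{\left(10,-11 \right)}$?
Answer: $\frac{54245}{3} \approx 18082.0$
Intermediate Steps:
$h{\left(H,o \right)} = - \frac{5}{9} - \frac{o}{9}$ ($h{\left(H,o \right)} = - \frac{o - -5}{9} = - \frac{o + 5}{9} = - \frac{5 + o}{9} = - \frac{5}{9} - \frac{o}{9}$)
$147 \cdot 123 + h{\left(10,-11 \right)} = 147 \cdot 123 - - \frac{2}{3} = 18081 + \left(- \frac{5}{9} + \frac{11}{9}\right) = 18081 + \frac{2}{3} = \frac{54245}{3}$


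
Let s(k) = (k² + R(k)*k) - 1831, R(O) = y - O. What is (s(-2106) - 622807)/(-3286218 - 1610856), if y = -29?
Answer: 281782/2448537 ≈ 0.11508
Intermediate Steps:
R(O) = -29 - O
s(k) = -1831 + k² + k*(-29 - k) (s(k) = (k² + (-29 - k)*k) - 1831 = (k² + k*(-29 - k)) - 1831 = -1831 + k² + k*(-29 - k))
(s(-2106) - 622807)/(-3286218 - 1610856) = ((-1831 - 29*(-2106)) - 622807)/(-3286218 - 1610856) = ((-1831 + 61074) - 622807)/(-4897074) = (59243 - 622807)*(-1/4897074) = -563564*(-1/4897074) = 281782/2448537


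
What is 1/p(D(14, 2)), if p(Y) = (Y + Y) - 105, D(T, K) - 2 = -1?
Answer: -1/103 ≈ -0.0097087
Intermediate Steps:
D(T, K) = 1 (D(T, K) = 2 - 1 = 1)
p(Y) = -105 + 2*Y (p(Y) = 2*Y - 105 = -105 + 2*Y)
1/p(D(14, 2)) = 1/(-105 + 2*1) = 1/(-105 + 2) = 1/(-103) = -1/103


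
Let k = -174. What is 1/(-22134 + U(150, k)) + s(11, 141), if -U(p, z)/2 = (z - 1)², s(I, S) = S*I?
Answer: 129328583/83384 ≈ 1551.0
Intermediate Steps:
s(I, S) = I*S
U(p, z) = -2*(-1 + z)² (U(p, z) = -2*(z - 1)² = -2*(-1 + z)²)
1/(-22134 + U(150, k)) + s(11, 141) = 1/(-22134 - 2*(-1 - 174)²) + 11*141 = 1/(-22134 - 2*(-175)²) + 1551 = 1/(-22134 - 2*30625) + 1551 = 1/(-22134 - 61250) + 1551 = 1/(-83384) + 1551 = -1/83384 + 1551 = 129328583/83384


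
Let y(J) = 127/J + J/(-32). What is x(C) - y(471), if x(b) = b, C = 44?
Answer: 880945/15072 ≈ 58.449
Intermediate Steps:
y(J) = 127/J - J/32 (y(J) = 127/J + J*(-1/32) = 127/J - J/32)
x(C) - y(471) = 44 - (127/471 - 1/32*471) = 44 - (127*(1/471) - 471/32) = 44 - (127/471 - 471/32) = 44 - 1*(-217777/15072) = 44 + 217777/15072 = 880945/15072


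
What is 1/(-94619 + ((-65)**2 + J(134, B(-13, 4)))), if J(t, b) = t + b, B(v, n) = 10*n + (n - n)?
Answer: -1/90220 ≈ -1.1084e-5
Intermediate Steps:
B(v, n) = 10*n (B(v, n) = 10*n + 0 = 10*n)
J(t, b) = b + t
1/(-94619 + ((-65)**2 + J(134, B(-13, 4)))) = 1/(-94619 + ((-65)**2 + (10*4 + 134))) = 1/(-94619 + (4225 + (40 + 134))) = 1/(-94619 + (4225 + 174)) = 1/(-94619 + 4399) = 1/(-90220) = -1/90220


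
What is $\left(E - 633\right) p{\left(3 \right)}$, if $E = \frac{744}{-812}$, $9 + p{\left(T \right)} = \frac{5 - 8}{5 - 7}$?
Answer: $\frac{1930275}{406} \approx 4754.4$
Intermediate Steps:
$p{\left(T \right)} = - \frac{15}{2}$ ($p{\left(T \right)} = -9 + \frac{5 - 8}{5 - 7} = -9 - \frac{3}{-2} = -9 - - \frac{3}{2} = -9 + \frac{3}{2} = - \frac{15}{2}$)
$E = - \frac{186}{203}$ ($E = 744 \left(- \frac{1}{812}\right) = - \frac{186}{203} \approx -0.91626$)
$\left(E - 633\right) p{\left(3 \right)} = \left(- \frac{186}{203} - 633\right) \left(- \frac{15}{2}\right) = \left(- \frac{128685}{203}\right) \left(- \frac{15}{2}\right) = \frac{1930275}{406}$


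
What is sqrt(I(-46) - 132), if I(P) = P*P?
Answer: 8*sqrt(31) ≈ 44.542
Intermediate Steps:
I(P) = P**2
sqrt(I(-46) - 132) = sqrt((-46)**2 - 132) = sqrt(2116 - 132) = sqrt(1984) = 8*sqrt(31)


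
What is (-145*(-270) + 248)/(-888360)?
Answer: -19699/444180 ≈ -0.044349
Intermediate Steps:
(-145*(-270) + 248)/(-888360) = (39150 + 248)*(-1/888360) = 39398*(-1/888360) = -19699/444180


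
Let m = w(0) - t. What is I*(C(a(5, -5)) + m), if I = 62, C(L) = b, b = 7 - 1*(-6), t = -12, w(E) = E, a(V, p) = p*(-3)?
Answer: 1550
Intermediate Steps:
a(V, p) = -3*p
b = 13 (b = 7 + 6 = 13)
C(L) = 13
m = 12 (m = 0 - 1*(-12) = 0 + 12 = 12)
I*(C(a(5, -5)) + m) = 62*(13 + 12) = 62*25 = 1550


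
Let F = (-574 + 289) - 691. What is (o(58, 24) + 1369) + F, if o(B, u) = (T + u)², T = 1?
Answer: 1018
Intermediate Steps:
o(B, u) = (1 + u)²
F = -976 (F = -285 - 691 = -976)
(o(58, 24) + 1369) + F = ((1 + 24)² + 1369) - 976 = (25² + 1369) - 976 = (625 + 1369) - 976 = 1994 - 976 = 1018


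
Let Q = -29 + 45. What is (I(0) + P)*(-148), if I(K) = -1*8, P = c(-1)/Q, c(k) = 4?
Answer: 1147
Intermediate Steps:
Q = 16
P = ¼ (P = 4/16 = 4*(1/16) = ¼ ≈ 0.25000)
I(K) = -8
(I(0) + P)*(-148) = (-8 + ¼)*(-148) = -31/4*(-148) = 1147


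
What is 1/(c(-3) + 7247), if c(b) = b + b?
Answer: 1/7241 ≈ 0.00013810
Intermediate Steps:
c(b) = 2*b
1/(c(-3) + 7247) = 1/(2*(-3) + 7247) = 1/(-6 + 7247) = 1/7241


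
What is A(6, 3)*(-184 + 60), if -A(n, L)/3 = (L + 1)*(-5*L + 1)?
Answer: -20832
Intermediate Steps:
A(n, L) = -3*(1 + L)*(1 - 5*L) (A(n, L) = -3*(L + 1)*(-5*L + 1) = -3*(1 + L)*(1 - 5*L))
A(6, 3)*(-184 + 60) = (-3 + 12*3 + 15*3²)*(-184 + 60) = (-3 + 36 + 15*9)*(-124) = (-3 + 36 + 135)*(-124) = 168*(-124) = -20832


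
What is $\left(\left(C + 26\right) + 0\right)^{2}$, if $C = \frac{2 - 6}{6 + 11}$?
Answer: $\frac{191844}{289} \approx 663.82$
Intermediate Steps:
$C = - \frac{4}{17} \approx -0.23529$
$\left(\left(C + 26\right) + 0\right)^{2} = \left(\left(- \frac{4}{17} + 26\right) + 0\right)^{2} = \left(\frac{438}{17} + 0\right)^{2} = \left(\frac{438}{17}\right)^{2} = \frac{191844}{289}$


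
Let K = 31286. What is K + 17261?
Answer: 48547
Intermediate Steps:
K + 17261 = 31286 + 17261 = 48547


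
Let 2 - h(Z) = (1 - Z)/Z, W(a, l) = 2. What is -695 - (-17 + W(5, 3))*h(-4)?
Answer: -2585/4 ≈ -646.25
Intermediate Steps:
h(Z) = 2 - (1 - Z)/Z
-695 - (-17 + W(5, 3))*h(-4) = -695 - (-17 + 2)*(3 - 1/(-4)) = -695 - (-15)*(3 - 1*(-¼)) = -695 - (-15)*(3 + ¼) = -695 - (-15)*13/4 = -695 - 1*(-195/4) = -695 + 195/4 = -2585/4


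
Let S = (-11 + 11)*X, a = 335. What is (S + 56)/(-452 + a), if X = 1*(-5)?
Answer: -56/117 ≈ -0.47863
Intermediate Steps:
X = -5
S = 0 (S = (-11 + 11)*(-5) = 0*(-5) = 0)
(S + 56)/(-452 + a) = (0 + 56)/(-452 + 335) = 56/(-117) = 56*(-1/117) = -56/117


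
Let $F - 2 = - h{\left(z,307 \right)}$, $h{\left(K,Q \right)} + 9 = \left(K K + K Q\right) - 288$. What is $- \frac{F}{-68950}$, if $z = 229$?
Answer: $- \frac{24489}{13790} \approx -1.7759$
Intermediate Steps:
$h{\left(K,Q \right)} = -297 + K^{2} + K Q$ ($h{\left(K,Q \right)} = -9 - \left(288 - K K - K Q\right) = -9 - \left(288 - K^{2} - K Q\right) = -9 + \left(-288 + K^{2} + K Q\right) = -297 + K^{2} + K Q$)
$F = -122445$ ($F = 2 - \left(-297 + 229^{2} + 229 \cdot 307\right) = 2 - \left(-297 + 52441 + 70303\right) = 2 - 122447 = -122445$)
$- \frac{F}{-68950} = - \frac{-122445}{-68950} = - \frac{\left(-122445\right) \left(-1\right)}{68950} = \left(-1\right) \frac{24489}{13790} = - \frac{24489}{13790}$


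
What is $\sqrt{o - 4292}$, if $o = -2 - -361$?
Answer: $3 i \sqrt{437} \approx 62.714 i$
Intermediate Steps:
$o = 359$ ($o = -2 + 361 = 359$)
$\sqrt{o - 4292} = \sqrt{359 - 4292} = \sqrt{-3933} = 3 i \sqrt{437}$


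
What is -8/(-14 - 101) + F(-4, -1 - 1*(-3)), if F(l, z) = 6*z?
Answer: 1388/115 ≈ 12.070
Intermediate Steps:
-8/(-14 - 101) + F(-4, -1 - 1*(-3)) = -8/(-14 - 101) + 6*(-1 - 1*(-3)) = -8/(-115) + 6*(-1 + 3) = -1/115*(-8) + 6*2 = 8/115 + 12 = 1388/115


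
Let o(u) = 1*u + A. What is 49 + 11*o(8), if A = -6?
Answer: 71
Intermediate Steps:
o(u) = -6 + u (o(u) = 1*u - 6 = u - 6 = -6 + u)
49 + 11*o(8) = 49 + 11*(-6 + 8) = 49 + 11*2 = 49 + 22 = 71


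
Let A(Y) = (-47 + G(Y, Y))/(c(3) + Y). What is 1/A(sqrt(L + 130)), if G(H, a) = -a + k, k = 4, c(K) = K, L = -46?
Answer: -9/353 - 16*sqrt(21)/353 ≈ -0.23320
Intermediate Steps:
G(H, a) = 4 - a (G(H, a) = -a + 4 = 4 - a)
A(Y) = (-43 - Y)/(3 + Y) (A(Y) = (-47 + (4 - Y))/(3 + Y) = (-43 - Y)/(3 + Y))
1/A(sqrt(L + 130)) = 1/((-43 - sqrt(-46 + 130))/(3 + sqrt(-46 + 130))) = 1/((-43 - sqrt(84))/(3 + sqrt(84))) = 1/((-43 - 2*sqrt(21))/(3 + 2*sqrt(21))) = (3 + 2*sqrt(21))/(-43 - 2*sqrt(21))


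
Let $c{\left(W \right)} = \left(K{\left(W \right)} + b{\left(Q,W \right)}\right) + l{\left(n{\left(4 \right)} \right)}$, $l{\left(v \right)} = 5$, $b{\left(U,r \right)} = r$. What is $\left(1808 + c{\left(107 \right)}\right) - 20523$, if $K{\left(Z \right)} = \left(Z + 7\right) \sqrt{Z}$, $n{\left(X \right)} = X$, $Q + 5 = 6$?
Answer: $-18603 + 114 \sqrt{107} \approx -17424.0$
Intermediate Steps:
$Q = 1$ ($Q = -5 + 6 = 1$)
$K{\left(Z \right)} = \sqrt{Z} \left(7 + Z\right)$ ($K{\left(Z \right)} = \left(7 + Z\right) \sqrt{Z} = \sqrt{Z} \left(7 + Z\right)$)
$c{\left(W \right)} = 5 + W + \sqrt{W} \left(7 + W\right)$ ($c{\left(W \right)} = \left(\sqrt{W} \left(7 + W\right) + W\right) + 5 = \left(W + \sqrt{W} \left(7 + W\right)\right) + 5 = 5 + W + \sqrt{W} \left(7 + W\right)$)
$\left(1808 + c{\left(107 \right)}\right) - 20523 = \left(1808 + \left(5 + 107 + \sqrt{107} \left(7 + 107\right)\right)\right) - 20523 = \left(1808 + \left(5 + 107 + \sqrt{107} \cdot 114\right)\right) - 20523 = \left(1808 + \left(5 + 107 + 114 \sqrt{107}\right)\right) - 20523 = \left(1808 + \left(112 + 114 \sqrt{107}\right)\right) - 20523 = \left(1920 + 114 \sqrt{107}\right) - 20523 = -18603 + 114 \sqrt{107}$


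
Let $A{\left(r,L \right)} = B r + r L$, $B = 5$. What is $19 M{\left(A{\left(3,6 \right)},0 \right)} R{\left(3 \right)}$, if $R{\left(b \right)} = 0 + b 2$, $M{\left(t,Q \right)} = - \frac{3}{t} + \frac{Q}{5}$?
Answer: $- \frac{114}{11} \approx -10.364$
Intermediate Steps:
$A{\left(r,L \right)} = 5 r + L r$ ($A{\left(r,L \right)} = 5 r + r L = 5 r + L r$)
$M{\left(t,Q \right)} = - \frac{3}{t} + \frac{Q}{5}$ ($M{\left(t,Q \right)} = - \frac{3}{t} + Q \frac{1}{5} = - \frac{3}{t} + \frac{Q}{5}$)
$R{\left(b \right)} = 2 b$ ($R{\left(b \right)} = 0 + 2 b = 2 b$)
$19 M{\left(A{\left(3,6 \right)},0 \right)} R{\left(3 \right)} = 19 \left(- \frac{3}{3 \left(5 + 6\right)} + \frac{1}{5} \cdot 0\right) 2 \cdot 3 = 19 \left(- \frac{3}{3 \cdot 11} + 0\right) 6 = 19 \left(- \frac{3}{33} + 0\right) 6 = 19 \left(\left(-3\right) \frac{1}{33} + 0\right) 6 = 19 \left(- \frac{1}{11} + 0\right) 6 = 19 \left(- \frac{1}{11}\right) 6 = \left(- \frac{19}{11}\right) 6 = - \frac{114}{11}$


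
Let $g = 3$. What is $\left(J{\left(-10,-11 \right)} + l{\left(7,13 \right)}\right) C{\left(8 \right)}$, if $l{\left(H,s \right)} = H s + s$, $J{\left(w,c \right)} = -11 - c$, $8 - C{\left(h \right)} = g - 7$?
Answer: $1248$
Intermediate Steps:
$C{\left(h \right)} = 12$ ($C{\left(h \right)} = 8 - \left(3 - 7\right) = 8 - -4 = 8 + 4 = 12$)
$l{\left(H,s \right)} = s + H s$
$\left(J{\left(-10,-11 \right)} + l{\left(7,13 \right)}\right) C{\left(8 \right)} = \left(\left(-11 - -11\right) + 13 \left(1 + 7\right)\right) 12 = \left(\left(-11 + 11\right) + 13 \cdot 8\right) 12 = \left(0 + 104\right) 12 = 104 \cdot 12 = 1248$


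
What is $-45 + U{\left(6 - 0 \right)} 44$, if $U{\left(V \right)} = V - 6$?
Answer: $-45$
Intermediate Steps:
$U{\left(V \right)} = -6 + V$
$-45 + U{\left(6 - 0 \right)} 44 = -45 + \left(-6 + \left(6 - 0\right)\right) 44 = -45 + \left(-6 + \left(6 + 0\right)\right) 44 = -45 + \left(-6 + 6\right) 44 = -45 + 0 \cdot 44 = -45 + 0 = -45$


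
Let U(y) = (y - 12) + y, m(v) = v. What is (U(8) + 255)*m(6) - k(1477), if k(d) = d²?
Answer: -2179975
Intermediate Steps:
U(y) = -12 + 2*y (U(y) = (-12 + y) + y = -12 + 2*y)
(U(8) + 255)*m(6) - k(1477) = ((-12 + 2*8) + 255)*6 - 1*1477² = ((-12 + 16) + 255)*6 - 1*2181529 = (4 + 255)*6 - 2181529 = 259*6 - 2181529 = 1554 - 2181529 = -2179975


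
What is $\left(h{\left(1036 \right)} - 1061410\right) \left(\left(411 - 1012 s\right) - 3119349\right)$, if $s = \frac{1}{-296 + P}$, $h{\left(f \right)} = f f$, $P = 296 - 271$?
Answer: $- \frac{10046417876796}{271} \approx -3.7072 \cdot 10^{10}$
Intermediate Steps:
$P = 25$
$h{\left(f \right)} = f^{2}$
$s = - \frac{1}{271}$ ($s = \frac{1}{-296 + 25} = \frac{1}{-271} = - \frac{1}{271} \approx -0.00369$)
$\left(h{\left(1036 \right)} - 1061410\right) \left(\left(411 - 1012 s\right) - 3119349\right) = \left(1036^{2} - 1061410\right) \left(\left(411 - - \frac{1012}{271}\right) - 3119349\right) = \left(1073296 - 1061410\right) \left(\left(411 + \frac{1012}{271}\right) - 3119349\right) = 11886 \left(\frac{112393}{271} - 3119349\right) = 11886 \left(- \frac{845231186}{271}\right) = - \frac{10046417876796}{271}$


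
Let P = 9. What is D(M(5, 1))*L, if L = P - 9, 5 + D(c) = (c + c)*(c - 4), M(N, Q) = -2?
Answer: 0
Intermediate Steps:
D(c) = -5 + 2*c*(-4 + c) (D(c) = -5 + (c + c)*(c - 4) = -5 + (2*c)*(-4 + c) = -5 + 2*c*(-4 + c))
L = 0 (L = 9 - 9 = 0)
D(M(5, 1))*L = (-5 - 8*(-2) + 2*(-2)**2)*0 = (-5 + 16 + 2*4)*0 = (-5 + 16 + 8)*0 = 19*0 = 0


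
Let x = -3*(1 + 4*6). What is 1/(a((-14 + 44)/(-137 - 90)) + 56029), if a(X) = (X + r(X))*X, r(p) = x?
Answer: 51529/2887629991 ≈ 1.7845e-5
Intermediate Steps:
x = -75 (x = -3*(1 + 24) = -3*25 = -75)
r(p) = -75
a(X) = X*(-75 + X) (a(X) = (X - 75)*X = (-75 + X)*X = X*(-75 + X))
1/(a((-14 + 44)/(-137 - 90)) + 56029) = 1/(((-14 + 44)/(-137 - 90))*(-75 + (-14 + 44)/(-137 - 90)) + 56029) = 1/((30/(-227))*(-75 + 30/(-227)) + 56029) = 1/((30*(-1/227))*(-75 + 30*(-1/227)) + 56029) = 1/(-30*(-75 - 30/227)/227 + 56029) = 1/(-30/227*(-17055/227) + 56029) = 1/(511650/51529 + 56029) = 1/(2887629991/51529) = 51529/2887629991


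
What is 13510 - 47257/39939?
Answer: 539528633/39939 ≈ 13509.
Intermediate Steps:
13510 - 47257/39939 = 539528633/39939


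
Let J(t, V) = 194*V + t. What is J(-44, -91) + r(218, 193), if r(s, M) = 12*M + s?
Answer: -15164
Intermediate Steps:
J(t, V) = t + 194*V
r(s, M) = s + 12*M
J(-44, -91) + r(218, 193) = (-44 + 194*(-91)) + (218 + 12*193) = (-44 - 17654) + (218 + 2316) = -17698 + 2534 = -15164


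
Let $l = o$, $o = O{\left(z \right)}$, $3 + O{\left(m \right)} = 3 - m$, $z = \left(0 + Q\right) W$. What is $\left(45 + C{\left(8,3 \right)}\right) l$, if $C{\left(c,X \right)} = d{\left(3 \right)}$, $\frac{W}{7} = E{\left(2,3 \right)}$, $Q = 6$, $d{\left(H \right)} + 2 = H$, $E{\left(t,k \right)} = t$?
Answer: $-3864$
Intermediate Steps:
$d{\left(H \right)} = -2 + H$
$W = 14$ ($W = 7 \cdot 2 = 14$)
$z = 84$ ($z = \left(0 + 6\right) 14 = 6 \cdot 14 = 84$)
$C{\left(c,X \right)} = 1$ ($C{\left(c,X \right)} = -2 + 3 = 1$)
$O{\left(m \right)} = - m$ ($O{\left(m \right)} = -3 - \left(-3 + m\right) = - m$)
$o = -84$ ($o = \left(-1\right) 84 = -84$)
$l = -84$
$\left(45 + C{\left(8,3 \right)}\right) l = \left(45 + 1\right) \left(-84\right) = 46 \left(-84\right) = -3864$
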